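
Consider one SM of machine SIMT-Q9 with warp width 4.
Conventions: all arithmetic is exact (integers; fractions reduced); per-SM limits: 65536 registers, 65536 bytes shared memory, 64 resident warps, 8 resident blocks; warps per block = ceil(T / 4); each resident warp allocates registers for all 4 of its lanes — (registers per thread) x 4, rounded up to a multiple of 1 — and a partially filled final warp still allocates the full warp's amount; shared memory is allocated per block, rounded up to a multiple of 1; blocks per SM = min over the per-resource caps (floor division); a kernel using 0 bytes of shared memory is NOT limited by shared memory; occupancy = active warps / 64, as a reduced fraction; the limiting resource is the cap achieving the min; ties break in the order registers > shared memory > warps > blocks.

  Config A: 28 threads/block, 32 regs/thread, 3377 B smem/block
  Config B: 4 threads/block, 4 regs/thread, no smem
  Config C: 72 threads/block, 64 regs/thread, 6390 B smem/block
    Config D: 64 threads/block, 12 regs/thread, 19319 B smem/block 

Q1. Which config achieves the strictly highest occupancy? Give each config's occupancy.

occupancies: A 7/8, B 1/8, C 27/32, D 3/4

Answer: A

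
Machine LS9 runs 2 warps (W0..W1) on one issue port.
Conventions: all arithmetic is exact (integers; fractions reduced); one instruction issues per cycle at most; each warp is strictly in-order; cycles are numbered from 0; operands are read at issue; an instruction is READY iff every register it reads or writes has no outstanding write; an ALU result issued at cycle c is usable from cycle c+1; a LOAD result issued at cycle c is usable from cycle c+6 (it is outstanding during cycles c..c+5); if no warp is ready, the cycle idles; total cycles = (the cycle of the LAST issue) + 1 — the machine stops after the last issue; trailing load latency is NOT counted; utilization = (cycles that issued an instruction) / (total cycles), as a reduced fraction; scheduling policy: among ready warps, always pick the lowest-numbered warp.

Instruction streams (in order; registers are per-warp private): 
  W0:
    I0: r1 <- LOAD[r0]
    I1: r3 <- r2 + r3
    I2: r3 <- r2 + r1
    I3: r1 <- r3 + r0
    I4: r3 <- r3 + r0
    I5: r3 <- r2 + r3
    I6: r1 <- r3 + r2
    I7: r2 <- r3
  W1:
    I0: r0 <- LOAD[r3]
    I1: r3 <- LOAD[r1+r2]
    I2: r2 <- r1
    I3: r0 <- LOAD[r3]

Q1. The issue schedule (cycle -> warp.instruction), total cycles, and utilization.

cycle 0: W0.I0
cycle 1: W0.I1
cycle 2: W1.I0
cycle 3: W1.I1
cycle 4: W1.I2
cycle 5: idle
cycle 6: W0.I2
cycle 7: W0.I3
cycle 8: W0.I4
cycle 9: W0.I5
cycle 10: W0.I6
cycle 11: W0.I7
cycle 12: W1.I3

Answer: 13 cycles, utilization 12/13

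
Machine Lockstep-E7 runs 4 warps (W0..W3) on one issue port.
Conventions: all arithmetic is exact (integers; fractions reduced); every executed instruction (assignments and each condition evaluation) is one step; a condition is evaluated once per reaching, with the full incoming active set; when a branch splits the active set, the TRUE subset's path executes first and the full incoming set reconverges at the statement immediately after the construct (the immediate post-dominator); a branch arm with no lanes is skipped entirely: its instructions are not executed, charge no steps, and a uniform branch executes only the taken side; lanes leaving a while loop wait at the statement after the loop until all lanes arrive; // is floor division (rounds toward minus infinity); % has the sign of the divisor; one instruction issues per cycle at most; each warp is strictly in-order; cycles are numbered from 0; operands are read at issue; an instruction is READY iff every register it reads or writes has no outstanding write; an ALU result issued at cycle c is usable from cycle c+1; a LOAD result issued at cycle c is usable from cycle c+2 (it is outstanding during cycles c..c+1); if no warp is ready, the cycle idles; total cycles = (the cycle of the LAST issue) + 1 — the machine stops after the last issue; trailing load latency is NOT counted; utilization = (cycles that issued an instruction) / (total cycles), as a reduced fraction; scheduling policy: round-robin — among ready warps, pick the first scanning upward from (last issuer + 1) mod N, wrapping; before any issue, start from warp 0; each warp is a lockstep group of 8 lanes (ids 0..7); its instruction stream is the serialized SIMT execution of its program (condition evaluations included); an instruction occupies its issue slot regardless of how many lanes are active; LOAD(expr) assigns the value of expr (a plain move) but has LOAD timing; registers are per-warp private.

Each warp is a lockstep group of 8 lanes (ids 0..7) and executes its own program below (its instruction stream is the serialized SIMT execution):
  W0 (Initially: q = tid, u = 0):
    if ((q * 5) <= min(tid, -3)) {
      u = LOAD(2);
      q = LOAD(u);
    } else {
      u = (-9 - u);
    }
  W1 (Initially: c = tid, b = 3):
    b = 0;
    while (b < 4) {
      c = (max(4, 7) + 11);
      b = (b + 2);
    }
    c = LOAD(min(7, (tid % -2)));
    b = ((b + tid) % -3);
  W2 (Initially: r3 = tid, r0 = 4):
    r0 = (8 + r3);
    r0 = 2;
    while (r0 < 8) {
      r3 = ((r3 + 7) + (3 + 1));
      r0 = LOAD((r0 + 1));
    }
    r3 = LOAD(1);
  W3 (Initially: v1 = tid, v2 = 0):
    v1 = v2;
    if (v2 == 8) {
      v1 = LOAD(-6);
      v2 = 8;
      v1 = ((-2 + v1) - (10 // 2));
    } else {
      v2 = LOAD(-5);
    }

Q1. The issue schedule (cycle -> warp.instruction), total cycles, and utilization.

cycle 0: W0.I0
cycle 1: W1.I0
cycle 2: W2.I0
cycle 3: W3.I0
cycle 4: W0.I1
cycle 5: W1.I1
cycle 6: W2.I1
cycle 7: W3.I1
cycle 8: W1.I2
cycle 9: W2.I2
cycle 10: W3.I2
cycle 11: W1.I3
cycle 12: W2.I3
cycle 13: W1.I4
cycle 14: W2.I4
cycle 15: W1.I5
cycle 16: W2.I5
cycle 17: W1.I6
cycle 18: W2.I6
cycle 19: W1.I7
cycle 20: W2.I7
cycle 21: W1.I8
cycle 22: W2.I8
cycle 23: W1.I9
cycle 24: W2.I9
cycle 25: W2.I10
cycle 26: idle
cycle 27: W2.I11
cycle 28: W2.I12
cycle 29: W2.I13
cycle 30: idle
cycle 31: W2.I14
cycle 32: W2.I15
cycle 33: W2.I16
cycle 34: idle
cycle 35: W2.I17
cycle 36: W2.I18
cycle 37: W2.I19
cycle 38: idle
cycle 39: W2.I20
cycle 40: W2.I21

Answer: 41 cycles, utilization 37/41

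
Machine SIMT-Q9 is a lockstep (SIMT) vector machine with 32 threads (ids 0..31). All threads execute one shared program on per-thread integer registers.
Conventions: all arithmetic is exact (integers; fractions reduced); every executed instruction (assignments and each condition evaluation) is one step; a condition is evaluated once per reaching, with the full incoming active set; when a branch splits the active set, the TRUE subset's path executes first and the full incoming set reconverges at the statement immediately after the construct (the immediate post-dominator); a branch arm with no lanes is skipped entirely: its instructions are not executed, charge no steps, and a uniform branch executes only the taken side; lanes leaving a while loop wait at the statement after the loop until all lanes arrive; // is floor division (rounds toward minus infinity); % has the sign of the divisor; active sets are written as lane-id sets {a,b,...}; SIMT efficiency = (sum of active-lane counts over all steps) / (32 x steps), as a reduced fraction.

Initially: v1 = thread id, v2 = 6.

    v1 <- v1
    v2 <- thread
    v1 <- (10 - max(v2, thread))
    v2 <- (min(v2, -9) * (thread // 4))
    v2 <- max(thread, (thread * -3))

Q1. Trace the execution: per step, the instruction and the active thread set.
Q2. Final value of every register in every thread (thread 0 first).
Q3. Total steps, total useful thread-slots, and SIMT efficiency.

step 0: v1 <- v1                     {0,1,2,3,4,5,6,7,8,9,10,11,12,13,14,15,16,17,18,19,20,21,22,23,24,25,26,27,28,29,30,31}
step 1: v2 <- thread                 {0,1,2,3,4,5,6,7,8,9,10,11,12,13,14,15,16,17,18,19,20,21,22,23,24,25,26,27,28,29,30,31}
step 2: v1 <- (10 - max(v2, thread)) {0,1,2,3,4,5,6,7,8,9,10,11,12,13,14,15,16,17,18,19,20,21,22,23,24,25,26,27,28,29,30,31}
step 3: v2 <- (min(v2, -9) * (thread // 4)) {0,1,2,3,4,5,6,7,8,9,10,11,12,13,14,15,16,17,18,19,20,21,22,23,24,25,26,27,28,29,30,31}
step 4: v2 <- max(thread, (thread * -3)) {0,1,2,3,4,5,6,7,8,9,10,11,12,13,14,15,16,17,18,19,20,21,22,23,24,25,26,27,28,29,30,31}

Answer: 5 steps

v1: 10,9,8,7,6,5,4,3,2,1,0,-1,-2,-3,-4,-5,-6,-7,-8,-9,-10,-11,-12,-13,-14,-15,-16,-17,-18,-19,-20,-21
v2: 0,1,2,3,4,5,6,7,8,9,10,11,12,13,14,15,16,17,18,19,20,21,22,23,24,25,26,27,28,29,30,31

steps = 5; useful = 160; efficiency = 160/160 = 1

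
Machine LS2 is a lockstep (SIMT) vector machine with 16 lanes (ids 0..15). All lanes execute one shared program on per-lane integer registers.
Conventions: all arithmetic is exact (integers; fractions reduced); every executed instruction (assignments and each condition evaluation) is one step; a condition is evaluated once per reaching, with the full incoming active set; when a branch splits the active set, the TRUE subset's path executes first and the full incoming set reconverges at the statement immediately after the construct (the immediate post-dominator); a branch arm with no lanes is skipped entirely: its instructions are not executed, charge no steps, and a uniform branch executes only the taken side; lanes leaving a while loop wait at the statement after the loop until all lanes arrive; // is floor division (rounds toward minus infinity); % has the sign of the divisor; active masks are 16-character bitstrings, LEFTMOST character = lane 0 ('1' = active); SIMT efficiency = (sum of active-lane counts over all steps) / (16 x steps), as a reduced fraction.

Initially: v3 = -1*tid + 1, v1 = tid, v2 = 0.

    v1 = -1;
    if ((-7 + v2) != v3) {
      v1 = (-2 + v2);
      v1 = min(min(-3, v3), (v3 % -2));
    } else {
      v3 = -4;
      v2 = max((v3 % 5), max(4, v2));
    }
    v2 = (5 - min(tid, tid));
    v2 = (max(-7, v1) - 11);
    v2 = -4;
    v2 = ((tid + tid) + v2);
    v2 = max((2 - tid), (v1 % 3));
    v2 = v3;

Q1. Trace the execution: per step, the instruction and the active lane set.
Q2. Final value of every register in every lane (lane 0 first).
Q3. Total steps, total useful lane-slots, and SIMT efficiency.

step 0: v1 <- -1                     1111111111111111
step 1: eval ((-7 + v2) != v3)       1111111111111111
step 2: v1 <- (-2 + v2)              1111111101111111
step 3: v1 <- min(min(-3, v3), (v3 % -2)) 1111111101111111
step 4: v3 <- -4                     0000000010000000
step 5: v2 <- max((v3 % 5), max(4, v2)) 0000000010000000
step 6: v2 <- (5 - min(tid, tid))    1111111111111111
step 7: v2 <- (max(-7, v1) - 11)     1111111111111111
step 8: v2 <- -4                     1111111111111111
step 9: v2 <- ((tid + tid) + v2)     1111111111111111
step 10: v2 <- max((2 - tid), (v1 % 3)) 1111111111111111
step 11: v2 <- v3                     1111111111111111

Answer: 12 steps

v3: 1,0,-1,-2,-3,-4,-5,-6,-4,-8,-9,-10,-11,-12,-13,-14
v1: -3,-3,-3,-3,-3,-4,-5,-6,-1,-8,-9,-10,-11,-12,-13,-14
v2: 1,0,-1,-2,-3,-4,-5,-6,-4,-8,-9,-10,-11,-12,-13,-14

steps = 12; useful = 160; efficiency = 160/192 = 5/6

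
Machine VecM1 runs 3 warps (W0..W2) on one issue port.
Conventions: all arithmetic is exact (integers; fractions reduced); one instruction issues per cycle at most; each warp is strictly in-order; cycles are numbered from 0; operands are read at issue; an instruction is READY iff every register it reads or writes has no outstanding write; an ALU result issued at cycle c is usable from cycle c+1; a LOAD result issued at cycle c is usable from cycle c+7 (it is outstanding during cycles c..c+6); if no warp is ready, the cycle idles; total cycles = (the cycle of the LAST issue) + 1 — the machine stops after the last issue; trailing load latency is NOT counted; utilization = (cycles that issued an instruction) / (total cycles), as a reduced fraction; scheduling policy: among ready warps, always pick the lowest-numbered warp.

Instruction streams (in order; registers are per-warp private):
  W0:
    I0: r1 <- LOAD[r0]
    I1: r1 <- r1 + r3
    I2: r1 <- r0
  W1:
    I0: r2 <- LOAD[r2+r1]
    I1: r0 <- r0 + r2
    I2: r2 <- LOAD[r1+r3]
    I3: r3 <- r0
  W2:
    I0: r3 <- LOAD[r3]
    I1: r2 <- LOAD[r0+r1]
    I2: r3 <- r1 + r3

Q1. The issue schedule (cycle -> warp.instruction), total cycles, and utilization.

cycle 0: W0.I0
cycle 1: W1.I0
cycle 2: W2.I0
cycle 3: W2.I1
cycle 4: idle
cycle 5: idle
cycle 6: idle
cycle 7: W0.I1
cycle 8: W0.I2
cycle 9: W1.I1
cycle 10: W1.I2
cycle 11: W1.I3
cycle 12: W2.I2

Answer: 13 cycles, utilization 10/13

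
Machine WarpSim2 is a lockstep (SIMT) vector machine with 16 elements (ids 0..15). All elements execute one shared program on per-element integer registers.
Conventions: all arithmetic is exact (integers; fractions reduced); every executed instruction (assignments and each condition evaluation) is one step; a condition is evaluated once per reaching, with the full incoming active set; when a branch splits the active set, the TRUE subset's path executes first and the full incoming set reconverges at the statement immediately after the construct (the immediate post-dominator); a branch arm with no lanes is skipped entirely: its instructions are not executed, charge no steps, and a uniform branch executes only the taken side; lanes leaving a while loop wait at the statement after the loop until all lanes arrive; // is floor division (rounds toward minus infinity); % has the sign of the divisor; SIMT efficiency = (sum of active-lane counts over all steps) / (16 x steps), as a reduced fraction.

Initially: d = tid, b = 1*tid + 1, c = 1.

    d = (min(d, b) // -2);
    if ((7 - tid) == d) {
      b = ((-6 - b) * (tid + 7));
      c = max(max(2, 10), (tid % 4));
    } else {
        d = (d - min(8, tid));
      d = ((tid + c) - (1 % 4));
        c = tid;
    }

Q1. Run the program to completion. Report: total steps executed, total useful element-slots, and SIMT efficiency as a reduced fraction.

Answer: 7 steps, 78 useful, 39/56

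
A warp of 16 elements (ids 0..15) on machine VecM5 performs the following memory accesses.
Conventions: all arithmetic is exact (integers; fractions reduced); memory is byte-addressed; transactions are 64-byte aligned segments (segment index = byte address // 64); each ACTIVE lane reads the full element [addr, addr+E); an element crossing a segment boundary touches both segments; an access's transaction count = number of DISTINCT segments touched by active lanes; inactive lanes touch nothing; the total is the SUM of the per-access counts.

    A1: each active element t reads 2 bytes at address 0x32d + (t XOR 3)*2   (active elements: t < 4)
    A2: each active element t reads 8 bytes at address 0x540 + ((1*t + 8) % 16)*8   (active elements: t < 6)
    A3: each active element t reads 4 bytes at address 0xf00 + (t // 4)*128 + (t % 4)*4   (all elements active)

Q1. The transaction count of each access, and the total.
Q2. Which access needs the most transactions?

A1: 1 transaction
A2: 1 transaction
A3: 4 transactions

Answer: 1,1,4; total 6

Answer: A3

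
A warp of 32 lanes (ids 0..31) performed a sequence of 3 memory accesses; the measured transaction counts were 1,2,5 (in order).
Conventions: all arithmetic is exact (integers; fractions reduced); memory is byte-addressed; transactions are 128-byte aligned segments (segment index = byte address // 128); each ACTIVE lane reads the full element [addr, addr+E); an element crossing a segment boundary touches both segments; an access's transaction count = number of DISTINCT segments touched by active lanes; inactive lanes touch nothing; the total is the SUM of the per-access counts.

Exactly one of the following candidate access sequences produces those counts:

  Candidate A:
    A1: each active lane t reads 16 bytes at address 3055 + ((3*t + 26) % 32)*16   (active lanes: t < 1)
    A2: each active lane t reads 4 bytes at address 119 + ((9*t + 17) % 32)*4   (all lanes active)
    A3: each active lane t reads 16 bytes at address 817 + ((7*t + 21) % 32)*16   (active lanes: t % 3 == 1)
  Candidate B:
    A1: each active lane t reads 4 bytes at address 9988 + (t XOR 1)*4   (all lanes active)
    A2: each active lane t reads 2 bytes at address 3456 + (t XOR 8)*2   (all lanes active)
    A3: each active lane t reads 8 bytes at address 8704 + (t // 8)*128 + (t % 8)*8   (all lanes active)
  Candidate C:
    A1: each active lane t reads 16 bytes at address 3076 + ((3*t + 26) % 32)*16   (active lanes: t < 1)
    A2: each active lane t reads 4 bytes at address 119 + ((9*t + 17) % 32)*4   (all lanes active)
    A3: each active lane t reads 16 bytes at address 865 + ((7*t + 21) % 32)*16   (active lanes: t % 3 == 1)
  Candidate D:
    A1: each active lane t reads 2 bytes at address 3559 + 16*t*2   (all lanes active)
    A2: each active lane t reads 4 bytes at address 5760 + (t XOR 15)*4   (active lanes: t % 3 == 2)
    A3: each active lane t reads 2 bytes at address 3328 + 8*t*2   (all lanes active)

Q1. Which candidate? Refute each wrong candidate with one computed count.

B: A1 gives 2 transactions, not 1
C: A3 gives 4 transactions, not 5
D: A1 gives 9 transactions, not 1
A: all counts match (1,2,5)

Answer: A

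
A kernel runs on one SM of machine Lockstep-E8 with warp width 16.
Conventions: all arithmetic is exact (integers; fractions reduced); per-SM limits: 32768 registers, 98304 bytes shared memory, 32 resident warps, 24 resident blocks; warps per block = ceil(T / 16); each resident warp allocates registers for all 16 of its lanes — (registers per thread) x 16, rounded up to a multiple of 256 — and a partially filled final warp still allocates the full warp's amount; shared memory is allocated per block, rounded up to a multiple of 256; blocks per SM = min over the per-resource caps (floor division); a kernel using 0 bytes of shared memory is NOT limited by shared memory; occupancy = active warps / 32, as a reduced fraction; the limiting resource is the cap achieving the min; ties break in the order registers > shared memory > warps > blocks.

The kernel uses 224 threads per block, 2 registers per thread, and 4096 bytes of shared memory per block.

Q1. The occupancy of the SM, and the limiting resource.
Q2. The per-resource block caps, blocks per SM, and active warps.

Answer: occupancy 7/8, limited by warps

registers: 9 blocks
shared memory: 24 blocks
warps: 2 blocks
blocks: 24 blocks

Answer: 2 blocks, 28 active warps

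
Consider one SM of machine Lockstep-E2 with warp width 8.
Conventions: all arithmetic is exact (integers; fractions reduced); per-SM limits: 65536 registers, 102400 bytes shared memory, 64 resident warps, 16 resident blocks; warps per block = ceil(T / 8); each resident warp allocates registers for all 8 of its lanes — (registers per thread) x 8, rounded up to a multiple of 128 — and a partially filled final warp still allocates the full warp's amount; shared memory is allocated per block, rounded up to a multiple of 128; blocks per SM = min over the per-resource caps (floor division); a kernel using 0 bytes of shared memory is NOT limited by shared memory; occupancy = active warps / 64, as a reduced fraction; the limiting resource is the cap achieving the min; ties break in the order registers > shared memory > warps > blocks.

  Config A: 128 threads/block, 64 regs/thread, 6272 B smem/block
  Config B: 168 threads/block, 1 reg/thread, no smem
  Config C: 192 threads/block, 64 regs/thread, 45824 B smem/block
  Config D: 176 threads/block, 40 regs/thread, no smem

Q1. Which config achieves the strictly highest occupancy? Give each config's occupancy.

occupancies: A 1, B 63/64, C 3/4, D 11/16

Answer: A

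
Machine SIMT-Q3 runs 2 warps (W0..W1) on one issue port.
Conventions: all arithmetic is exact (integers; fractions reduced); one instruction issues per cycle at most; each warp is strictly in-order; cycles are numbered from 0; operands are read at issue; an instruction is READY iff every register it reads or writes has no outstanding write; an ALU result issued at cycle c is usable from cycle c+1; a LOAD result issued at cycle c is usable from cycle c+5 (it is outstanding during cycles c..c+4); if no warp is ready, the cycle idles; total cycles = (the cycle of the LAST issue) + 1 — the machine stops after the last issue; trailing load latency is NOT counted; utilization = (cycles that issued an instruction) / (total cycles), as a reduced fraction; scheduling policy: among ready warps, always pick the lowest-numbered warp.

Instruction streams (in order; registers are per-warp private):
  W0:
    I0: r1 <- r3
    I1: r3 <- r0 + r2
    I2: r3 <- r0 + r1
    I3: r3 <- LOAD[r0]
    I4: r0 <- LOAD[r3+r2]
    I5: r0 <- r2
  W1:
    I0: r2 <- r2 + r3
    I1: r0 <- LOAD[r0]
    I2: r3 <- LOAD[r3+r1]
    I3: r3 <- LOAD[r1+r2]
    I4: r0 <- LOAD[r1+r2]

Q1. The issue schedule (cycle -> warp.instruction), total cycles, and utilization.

cycle 0: W0.I0
cycle 1: W0.I1
cycle 2: W0.I2
cycle 3: W0.I3
cycle 4: W1.I0
cycle 5: W1.I1
cycle 6: W1.I2
cycle 7: idle
cycle 8: W0.I4
cycle 9: idle
cycle 10: idle
cycle 11: W1.I3
cycle 12: W1.I4
cycle 13: W0.I5

Answer: 14 cycles, utilization 11/14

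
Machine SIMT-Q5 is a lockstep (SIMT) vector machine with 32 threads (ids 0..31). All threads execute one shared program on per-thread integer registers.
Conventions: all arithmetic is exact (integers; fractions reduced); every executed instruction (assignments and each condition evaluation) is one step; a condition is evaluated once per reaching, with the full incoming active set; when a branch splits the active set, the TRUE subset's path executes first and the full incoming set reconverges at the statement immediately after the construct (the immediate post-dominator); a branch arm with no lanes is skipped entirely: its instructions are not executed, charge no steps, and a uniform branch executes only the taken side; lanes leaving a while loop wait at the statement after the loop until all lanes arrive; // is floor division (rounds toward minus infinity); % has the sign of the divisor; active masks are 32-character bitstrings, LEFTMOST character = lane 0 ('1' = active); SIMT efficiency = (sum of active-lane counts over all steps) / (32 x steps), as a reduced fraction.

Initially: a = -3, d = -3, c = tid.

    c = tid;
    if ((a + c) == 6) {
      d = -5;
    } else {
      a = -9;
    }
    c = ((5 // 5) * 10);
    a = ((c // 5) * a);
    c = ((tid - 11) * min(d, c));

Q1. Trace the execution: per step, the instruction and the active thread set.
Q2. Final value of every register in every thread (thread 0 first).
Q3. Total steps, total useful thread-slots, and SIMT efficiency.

step 0: c <- tid                     11111111111111111111111111111111
step 1: eval ((a + c) == 6)          11111111111111111111111111111111
step 2: d <- -5                      00000000010000000000000000000000
step 3: a <- -9                      11111111101111111111111111111111
step 4: c <- ((5 // 5) * 10)         11111111111111111111111111111111
step 5: a <- ((c // 5) * a)          11111111111111111111111111111111
step 6: c <- ((tid - 11) * min(d, c)) 11111111111111111111111111111111

Answer: 7 steps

a: -18,-18,-18,-18,-18,-18,-18,-18,-18,-6,-18,-18,-18,-18,-18,-18,-18,-18,-18,-18,-18,-18,-18,-18,-18,-18,-18,-18,-18,-18,-18,-18
d: -3,-3,-3,-3,-3,-3,-3,-3,-3,-5,-3,-3,-3,-3,-3,-3,-3,-3,-3,-3,-3,-3,-3,-3,-3,-3,-3,-3,-3,-3,-3,-3
c: 33,30,27,24,21,18,15,12,9,10,3,0,-3,-6,-9,-12,-15,-18,-21,-24,-27,-30,-33,-36,-39,-42,-45,-48,-51,-54,-57,-60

steps = 7; useful = 192; efficiency = 192/224 = 6/7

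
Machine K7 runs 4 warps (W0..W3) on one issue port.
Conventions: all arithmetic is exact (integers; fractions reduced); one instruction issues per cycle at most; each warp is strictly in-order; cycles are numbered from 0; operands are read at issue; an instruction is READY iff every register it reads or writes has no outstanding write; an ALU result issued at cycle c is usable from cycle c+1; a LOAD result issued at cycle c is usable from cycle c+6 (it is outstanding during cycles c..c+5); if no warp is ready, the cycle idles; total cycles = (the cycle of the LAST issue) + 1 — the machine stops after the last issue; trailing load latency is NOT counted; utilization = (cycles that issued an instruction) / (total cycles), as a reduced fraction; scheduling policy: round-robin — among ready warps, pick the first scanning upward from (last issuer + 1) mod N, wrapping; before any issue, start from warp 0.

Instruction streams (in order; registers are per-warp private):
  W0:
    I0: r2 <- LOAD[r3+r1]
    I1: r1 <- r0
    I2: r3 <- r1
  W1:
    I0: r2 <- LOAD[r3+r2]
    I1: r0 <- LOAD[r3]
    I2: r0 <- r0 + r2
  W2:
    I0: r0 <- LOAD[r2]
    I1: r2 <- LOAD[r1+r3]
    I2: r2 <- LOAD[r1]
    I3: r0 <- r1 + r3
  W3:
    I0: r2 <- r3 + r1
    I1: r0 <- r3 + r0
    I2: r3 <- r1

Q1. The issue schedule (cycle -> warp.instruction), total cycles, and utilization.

cycle 0: W0.I0
cycle 1: W1.I0
cycle 2: W2.I0
cycle 3: W3.I0
cycle 4: W0.I1
cycle 5: W1.I1
cycle 6: W2.I1
cycle 7: W3.I1
cycle 8: W0.I2
cycle 9: W3.I2
cycle 10: idle
cycle 11: W1.I2
cycle 12: W2.I2
cycle 13: W2.I3

Answer: 14 cycles, utilization 13/14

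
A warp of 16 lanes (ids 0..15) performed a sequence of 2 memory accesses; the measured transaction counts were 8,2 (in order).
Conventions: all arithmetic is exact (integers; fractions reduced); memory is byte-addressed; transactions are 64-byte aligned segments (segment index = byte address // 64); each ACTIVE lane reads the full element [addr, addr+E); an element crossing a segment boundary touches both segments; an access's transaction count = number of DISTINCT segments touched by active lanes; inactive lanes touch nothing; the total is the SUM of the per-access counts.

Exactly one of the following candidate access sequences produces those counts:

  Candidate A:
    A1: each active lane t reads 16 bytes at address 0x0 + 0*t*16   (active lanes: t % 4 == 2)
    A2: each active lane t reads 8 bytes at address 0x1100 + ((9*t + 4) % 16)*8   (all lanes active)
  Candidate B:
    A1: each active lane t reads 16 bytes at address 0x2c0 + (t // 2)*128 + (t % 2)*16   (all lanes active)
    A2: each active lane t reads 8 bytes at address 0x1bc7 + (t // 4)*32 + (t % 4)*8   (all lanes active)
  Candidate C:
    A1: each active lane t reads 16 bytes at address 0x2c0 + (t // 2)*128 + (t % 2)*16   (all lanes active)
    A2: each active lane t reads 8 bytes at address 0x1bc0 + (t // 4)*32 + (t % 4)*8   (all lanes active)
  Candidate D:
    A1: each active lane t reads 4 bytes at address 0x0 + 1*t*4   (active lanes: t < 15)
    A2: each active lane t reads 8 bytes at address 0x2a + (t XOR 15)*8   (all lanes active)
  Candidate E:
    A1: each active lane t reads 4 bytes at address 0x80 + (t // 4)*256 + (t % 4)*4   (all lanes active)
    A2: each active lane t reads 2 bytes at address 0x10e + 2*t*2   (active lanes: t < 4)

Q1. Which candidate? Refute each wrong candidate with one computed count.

A: A1 gives 1 transaction, not 8
B: A2 gives 3 transactions, not 2
D: A1 gives 1 transaction, not 8
E: A1 gives 4 transactions, not 8
C: all counts match (8,2)

Answer: C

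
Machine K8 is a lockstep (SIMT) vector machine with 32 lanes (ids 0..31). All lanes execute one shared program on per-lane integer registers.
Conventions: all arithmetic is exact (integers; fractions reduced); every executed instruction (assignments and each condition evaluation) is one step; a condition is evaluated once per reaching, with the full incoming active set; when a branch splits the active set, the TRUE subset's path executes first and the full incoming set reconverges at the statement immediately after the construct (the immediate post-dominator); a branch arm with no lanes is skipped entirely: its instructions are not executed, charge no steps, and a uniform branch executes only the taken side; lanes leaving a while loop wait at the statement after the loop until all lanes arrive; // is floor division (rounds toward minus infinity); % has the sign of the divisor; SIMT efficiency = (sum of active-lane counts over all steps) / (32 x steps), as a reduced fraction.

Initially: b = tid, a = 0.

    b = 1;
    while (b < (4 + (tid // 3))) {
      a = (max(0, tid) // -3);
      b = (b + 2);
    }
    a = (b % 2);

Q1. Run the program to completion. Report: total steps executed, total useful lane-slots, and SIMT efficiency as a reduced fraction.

Answer: 24 steps, 498 useful, 83/128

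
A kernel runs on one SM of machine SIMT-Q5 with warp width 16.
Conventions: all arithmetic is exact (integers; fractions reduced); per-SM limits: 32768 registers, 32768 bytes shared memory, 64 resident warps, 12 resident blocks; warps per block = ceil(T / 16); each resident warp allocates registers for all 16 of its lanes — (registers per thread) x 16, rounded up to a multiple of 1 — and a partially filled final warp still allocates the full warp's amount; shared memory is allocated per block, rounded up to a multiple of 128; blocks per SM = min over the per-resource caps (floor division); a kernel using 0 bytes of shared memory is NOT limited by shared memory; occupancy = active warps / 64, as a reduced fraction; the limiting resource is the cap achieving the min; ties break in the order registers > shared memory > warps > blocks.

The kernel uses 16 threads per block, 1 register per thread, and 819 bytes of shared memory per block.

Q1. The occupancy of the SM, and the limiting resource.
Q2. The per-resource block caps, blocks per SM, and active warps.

Answer: occupancy 3/16, limited by blocks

registers: 2048 blocks
shared memory: 36 blocks
warps: 64 blocks
blocks: 12 blocks

Answer: 12 blocks, 12 active warps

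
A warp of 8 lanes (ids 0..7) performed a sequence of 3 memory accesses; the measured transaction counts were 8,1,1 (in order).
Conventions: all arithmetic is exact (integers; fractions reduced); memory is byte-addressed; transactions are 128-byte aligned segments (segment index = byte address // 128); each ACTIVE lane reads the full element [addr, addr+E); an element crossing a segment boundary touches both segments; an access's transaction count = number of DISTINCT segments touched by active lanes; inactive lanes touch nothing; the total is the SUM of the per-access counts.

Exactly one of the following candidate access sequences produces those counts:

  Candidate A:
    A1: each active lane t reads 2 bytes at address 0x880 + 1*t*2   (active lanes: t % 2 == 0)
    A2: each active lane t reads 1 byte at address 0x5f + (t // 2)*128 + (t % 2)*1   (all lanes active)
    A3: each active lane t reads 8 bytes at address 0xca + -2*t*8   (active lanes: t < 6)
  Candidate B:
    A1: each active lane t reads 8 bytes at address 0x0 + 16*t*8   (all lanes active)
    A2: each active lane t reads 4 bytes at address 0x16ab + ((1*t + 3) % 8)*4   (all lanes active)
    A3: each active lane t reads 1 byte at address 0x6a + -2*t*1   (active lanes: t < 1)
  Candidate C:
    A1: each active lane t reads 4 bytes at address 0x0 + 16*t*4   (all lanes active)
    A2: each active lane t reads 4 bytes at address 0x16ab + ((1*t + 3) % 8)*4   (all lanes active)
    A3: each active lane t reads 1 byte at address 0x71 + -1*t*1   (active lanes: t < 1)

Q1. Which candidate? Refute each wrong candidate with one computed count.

A: A1 gives 1 transaction, not 8
C: A1 gives 4 transactions, not 8
B: all counts match (8,1,1)

Answer: B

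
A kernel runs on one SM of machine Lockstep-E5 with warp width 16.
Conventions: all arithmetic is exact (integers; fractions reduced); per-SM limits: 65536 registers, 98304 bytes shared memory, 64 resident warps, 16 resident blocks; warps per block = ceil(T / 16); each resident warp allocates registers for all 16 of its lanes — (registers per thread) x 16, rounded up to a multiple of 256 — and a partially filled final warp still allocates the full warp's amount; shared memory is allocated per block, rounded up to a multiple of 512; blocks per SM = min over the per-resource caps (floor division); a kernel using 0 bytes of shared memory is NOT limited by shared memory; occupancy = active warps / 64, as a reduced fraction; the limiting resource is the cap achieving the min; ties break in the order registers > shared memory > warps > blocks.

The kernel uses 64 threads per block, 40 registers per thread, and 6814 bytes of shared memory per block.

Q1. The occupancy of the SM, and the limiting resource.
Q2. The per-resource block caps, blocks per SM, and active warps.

Answer: occupancy 13/16, limited by shared memory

registers: 21 blocks
shared memory: 13 blocks
warps: 16 blocks
blocks: 16 blocks

Answer: 13 blocks, 52 active warps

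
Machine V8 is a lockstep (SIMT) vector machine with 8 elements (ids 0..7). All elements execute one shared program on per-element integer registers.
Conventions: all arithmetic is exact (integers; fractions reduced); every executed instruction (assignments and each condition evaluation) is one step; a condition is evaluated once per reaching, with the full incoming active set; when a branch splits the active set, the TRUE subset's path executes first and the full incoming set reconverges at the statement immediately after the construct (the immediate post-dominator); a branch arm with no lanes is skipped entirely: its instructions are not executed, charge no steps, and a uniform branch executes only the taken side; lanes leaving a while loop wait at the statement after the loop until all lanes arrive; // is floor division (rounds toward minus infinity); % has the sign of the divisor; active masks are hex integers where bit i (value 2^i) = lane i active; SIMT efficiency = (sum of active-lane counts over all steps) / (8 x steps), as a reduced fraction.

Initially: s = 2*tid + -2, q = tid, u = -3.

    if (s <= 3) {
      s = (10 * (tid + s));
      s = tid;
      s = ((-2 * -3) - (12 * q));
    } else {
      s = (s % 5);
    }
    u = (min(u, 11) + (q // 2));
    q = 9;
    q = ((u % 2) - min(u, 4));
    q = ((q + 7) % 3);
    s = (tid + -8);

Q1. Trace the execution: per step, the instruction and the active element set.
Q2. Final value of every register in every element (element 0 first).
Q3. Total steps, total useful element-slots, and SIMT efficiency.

step 0: eval (s <= 3)                0xff
step 1: s <- (10 * (tid + s))        0x07
step 2: s <- tid                     0x07
step 3: s <- ((-2 * -3) - (12 * q))  0x07
step 4: s <- (s % 5)                 0xf8
step 5: u <- (min(u, 11) + (q // 2)) 0xff
step 6: q <- 9                       0xff
step 7: q <- ((u % 2) - min(u, 4))   0xff
step 8: q <- ((q + 7) % 3)           0xff
step 9: s <- (tid + -8)              0xff

Answer: 10 steps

s: -8,-7,-6,-5,-4,-3,-2,-1
q: 2,2,0,0,0,0,1,1
u: -3,-3,-2,-2,-1,-1,0,0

steps = 10; useful = 62; efficiency = 62/80 = 31/40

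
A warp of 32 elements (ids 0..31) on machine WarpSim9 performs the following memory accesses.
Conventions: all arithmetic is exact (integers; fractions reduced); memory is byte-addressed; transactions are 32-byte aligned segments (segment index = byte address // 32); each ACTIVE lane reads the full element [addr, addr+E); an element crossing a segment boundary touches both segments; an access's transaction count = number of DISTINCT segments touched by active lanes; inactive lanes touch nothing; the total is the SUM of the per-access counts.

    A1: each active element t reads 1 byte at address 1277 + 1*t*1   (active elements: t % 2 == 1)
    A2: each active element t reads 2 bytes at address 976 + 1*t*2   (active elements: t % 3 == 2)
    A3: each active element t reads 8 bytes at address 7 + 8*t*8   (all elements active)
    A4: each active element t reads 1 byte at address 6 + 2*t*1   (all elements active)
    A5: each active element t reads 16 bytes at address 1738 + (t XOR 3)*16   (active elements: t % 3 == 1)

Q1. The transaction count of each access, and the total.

A1: 2 transactions
A2: 3 transactions
A3: 32 transactions
A4: 3 transactions
A5: 14 transactions

Answer: 2,3,32,3,14; total 54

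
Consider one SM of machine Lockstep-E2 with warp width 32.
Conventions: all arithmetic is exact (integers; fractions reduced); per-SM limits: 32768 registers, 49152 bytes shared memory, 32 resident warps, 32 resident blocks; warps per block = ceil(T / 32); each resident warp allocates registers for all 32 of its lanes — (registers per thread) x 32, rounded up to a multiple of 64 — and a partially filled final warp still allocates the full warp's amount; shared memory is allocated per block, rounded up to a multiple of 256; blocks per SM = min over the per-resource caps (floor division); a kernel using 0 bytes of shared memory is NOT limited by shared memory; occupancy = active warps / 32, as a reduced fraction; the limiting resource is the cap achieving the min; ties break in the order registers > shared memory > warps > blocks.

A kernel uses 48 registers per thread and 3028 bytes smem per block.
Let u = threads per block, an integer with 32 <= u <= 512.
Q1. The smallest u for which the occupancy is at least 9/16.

Answer: u = 33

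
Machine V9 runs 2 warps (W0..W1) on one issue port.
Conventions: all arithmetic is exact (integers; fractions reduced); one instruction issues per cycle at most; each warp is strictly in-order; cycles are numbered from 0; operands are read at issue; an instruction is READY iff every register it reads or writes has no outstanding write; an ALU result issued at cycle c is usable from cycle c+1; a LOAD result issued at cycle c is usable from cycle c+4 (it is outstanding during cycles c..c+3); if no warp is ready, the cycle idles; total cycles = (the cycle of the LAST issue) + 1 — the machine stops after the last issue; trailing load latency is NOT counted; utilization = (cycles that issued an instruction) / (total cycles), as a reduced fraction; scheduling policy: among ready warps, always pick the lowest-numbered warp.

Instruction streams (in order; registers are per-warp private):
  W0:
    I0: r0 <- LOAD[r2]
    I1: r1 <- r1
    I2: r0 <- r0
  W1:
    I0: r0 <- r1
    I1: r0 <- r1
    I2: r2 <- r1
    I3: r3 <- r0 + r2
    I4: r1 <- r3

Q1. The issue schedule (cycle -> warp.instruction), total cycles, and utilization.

cycle 0: W0.I0
cycle 1: W0.I1
cycle 2: W1.I0
cycle 3: W1.I1
cycle 4: W0.I2
cycle 5: W1.I2
cycle 6: W1.I3
cycle 7: W1.I4

Answer: 8 cycles, utilization 1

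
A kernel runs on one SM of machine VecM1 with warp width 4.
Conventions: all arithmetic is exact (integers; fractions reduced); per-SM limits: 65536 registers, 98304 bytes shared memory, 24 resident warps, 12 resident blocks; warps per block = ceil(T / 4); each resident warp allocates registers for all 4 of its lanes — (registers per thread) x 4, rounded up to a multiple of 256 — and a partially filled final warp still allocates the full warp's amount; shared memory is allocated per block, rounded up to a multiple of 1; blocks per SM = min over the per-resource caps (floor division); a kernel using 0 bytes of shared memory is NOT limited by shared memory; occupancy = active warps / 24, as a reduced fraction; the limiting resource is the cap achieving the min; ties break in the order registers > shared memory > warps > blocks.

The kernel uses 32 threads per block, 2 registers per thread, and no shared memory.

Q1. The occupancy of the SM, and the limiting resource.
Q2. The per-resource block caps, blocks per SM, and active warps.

Answer: occupancy 1, limited by warps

registers: 32 blocks
shared memory: no limit (kernel uses none)
warps: 3 blocks
blocks: 12 blocks

Answer: 3 blocks, 24 active warps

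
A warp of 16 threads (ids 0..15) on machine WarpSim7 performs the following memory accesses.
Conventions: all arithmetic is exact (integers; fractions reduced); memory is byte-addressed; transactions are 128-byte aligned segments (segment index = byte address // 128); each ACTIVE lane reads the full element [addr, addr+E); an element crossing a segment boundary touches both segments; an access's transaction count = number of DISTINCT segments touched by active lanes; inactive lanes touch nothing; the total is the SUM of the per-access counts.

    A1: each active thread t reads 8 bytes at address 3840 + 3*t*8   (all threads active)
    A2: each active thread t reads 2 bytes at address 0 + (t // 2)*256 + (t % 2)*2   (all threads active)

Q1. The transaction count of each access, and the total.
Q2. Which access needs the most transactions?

A1: 3 transactions
A2: 8 transactions

Answer: 3,8; total 11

Answer: A2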